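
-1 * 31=-31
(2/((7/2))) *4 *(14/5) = 32/5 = 6.40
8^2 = 64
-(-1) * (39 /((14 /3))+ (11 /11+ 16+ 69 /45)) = 26.89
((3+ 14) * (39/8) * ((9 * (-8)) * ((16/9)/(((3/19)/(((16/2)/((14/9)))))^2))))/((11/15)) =-8271694080/539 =-15346371.21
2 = 2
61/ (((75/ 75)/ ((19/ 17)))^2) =22021/ 289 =76.20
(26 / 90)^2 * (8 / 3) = 1352 / 6075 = 0.22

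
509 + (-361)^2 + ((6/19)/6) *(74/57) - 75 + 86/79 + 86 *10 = 11260683539/85557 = 131616.16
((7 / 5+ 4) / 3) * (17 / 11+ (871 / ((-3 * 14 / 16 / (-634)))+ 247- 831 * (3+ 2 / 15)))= 720761523 / 1925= 374421.57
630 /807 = 210 /269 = 0.78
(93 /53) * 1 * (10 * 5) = 4650 /53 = 87.74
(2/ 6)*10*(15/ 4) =12.50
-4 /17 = -0.24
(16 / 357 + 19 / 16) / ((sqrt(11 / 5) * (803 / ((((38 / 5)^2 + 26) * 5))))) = 2456611 * sqrt(55) / 42045080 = 0.43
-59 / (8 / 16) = -118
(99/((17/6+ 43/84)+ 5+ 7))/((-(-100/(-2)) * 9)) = -462/32225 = -0.01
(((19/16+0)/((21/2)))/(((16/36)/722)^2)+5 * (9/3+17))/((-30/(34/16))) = -1136910241/53760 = -21147.88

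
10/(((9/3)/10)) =100/3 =33.33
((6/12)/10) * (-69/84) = -23/560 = -0.04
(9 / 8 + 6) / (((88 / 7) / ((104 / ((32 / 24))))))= 15561 / 352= 44.21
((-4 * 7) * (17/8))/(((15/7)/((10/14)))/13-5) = 1547/124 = 12.48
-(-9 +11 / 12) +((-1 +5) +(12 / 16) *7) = 52 / 3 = 17.33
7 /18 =0.39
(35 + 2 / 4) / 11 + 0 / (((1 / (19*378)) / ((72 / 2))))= 71 / 22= 3.23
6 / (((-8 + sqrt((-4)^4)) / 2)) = 3 / 2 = 1.50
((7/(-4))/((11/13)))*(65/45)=-1183/396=-2.99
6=6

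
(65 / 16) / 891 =65 / 14256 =0.00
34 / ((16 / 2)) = 17 / 4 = 4.25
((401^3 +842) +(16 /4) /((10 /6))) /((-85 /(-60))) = 3868922724 /85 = 45516737.93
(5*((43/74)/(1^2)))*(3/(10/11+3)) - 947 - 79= -75759/74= -1023.77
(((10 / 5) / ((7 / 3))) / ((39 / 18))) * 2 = 72 / 91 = 0.79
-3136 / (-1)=3136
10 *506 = 5060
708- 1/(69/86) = 48766/69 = 706.75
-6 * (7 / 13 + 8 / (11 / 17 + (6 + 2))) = -5594 / 637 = -8.78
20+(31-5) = 46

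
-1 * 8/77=-8/77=-0.10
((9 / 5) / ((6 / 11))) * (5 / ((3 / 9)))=99 / 2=49.50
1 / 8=0.12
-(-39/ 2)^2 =-1521/ 4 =-380.25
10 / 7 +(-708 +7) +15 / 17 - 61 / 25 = -2085859 / 2975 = -701.13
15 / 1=15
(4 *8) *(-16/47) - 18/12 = -1165/94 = -12.39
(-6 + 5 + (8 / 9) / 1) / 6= -1 / 54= -0.02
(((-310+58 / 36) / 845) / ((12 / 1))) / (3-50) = 427 / 659880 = 0.00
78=78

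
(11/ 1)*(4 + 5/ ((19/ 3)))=1001/ 19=52.68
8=8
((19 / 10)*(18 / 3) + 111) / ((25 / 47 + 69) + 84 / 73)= 524943 / 303140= 1.73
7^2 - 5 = 44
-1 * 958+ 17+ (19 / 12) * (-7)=-11425 / 12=-952.08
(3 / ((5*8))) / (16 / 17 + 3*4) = 51 / 8800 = 0.01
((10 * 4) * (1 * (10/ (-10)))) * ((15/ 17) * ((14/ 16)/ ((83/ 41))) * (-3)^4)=-1743525/ 1411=-1235.67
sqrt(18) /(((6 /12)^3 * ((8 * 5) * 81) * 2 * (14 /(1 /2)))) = sqrt(2) /7560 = 0.00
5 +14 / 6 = 22 / 3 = 7.33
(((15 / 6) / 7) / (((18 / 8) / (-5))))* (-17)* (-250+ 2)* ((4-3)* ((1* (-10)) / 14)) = 1054000 / 441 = 2390.02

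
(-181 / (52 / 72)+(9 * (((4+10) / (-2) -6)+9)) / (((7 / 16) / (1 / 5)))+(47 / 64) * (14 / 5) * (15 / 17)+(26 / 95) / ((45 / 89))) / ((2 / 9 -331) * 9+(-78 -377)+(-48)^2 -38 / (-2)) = 56021932229 / 234697226400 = 0.24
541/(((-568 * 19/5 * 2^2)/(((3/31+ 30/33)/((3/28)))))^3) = -936017046967625/1345651844822056797696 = -0.00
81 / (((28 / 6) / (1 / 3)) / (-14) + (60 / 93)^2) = -25947 / 187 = -138.75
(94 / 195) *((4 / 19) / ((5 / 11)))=4136 / 18525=0.22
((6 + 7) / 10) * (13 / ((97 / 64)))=5408 / 485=11.15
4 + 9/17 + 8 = 213/17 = 12.53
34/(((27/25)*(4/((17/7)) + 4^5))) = 7225/235386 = 0.03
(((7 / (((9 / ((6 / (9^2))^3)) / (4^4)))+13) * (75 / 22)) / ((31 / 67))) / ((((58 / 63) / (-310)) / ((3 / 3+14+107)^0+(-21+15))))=679243026875 / 4185918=162268.59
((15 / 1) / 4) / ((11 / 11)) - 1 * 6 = -9 / 4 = -2.25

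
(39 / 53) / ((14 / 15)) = 585 / 742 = 0.79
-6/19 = -0.32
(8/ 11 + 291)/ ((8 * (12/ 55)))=16045/ 96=167.14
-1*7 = -7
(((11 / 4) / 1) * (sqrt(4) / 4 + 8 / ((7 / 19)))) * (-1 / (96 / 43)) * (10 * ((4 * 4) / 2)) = -735515 / 336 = -2189.03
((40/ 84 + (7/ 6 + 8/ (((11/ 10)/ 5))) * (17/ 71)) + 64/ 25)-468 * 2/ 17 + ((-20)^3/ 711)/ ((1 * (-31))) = -4370770553803/ 102423424950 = -42.67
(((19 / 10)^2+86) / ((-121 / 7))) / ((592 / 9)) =-564543 / 7163200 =-0.08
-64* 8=-512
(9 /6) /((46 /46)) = 3 /2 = 1.50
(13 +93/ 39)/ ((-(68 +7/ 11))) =-0.22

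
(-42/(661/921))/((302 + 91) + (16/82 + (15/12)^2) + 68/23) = -194544672/1322156657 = -0.15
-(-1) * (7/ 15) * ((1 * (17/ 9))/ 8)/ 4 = 0.03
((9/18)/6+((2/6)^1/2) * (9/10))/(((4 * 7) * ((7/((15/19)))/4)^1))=1/266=0.00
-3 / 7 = -0.43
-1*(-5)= 5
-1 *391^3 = -59776471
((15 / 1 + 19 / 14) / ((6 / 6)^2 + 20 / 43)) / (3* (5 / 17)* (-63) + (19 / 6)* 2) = -167399 / 738528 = -0.23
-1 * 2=-2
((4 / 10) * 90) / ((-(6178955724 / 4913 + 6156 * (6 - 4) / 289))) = -4913 / 171643473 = -0.00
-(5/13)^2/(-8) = 25/1352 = 0.02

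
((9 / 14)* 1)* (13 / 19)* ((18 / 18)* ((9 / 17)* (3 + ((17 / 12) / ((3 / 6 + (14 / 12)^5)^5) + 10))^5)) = 44203272224297586296483196704707197319042870725358435923854509306664057669436220612278563875581767487367845487179129 / 509176423726914586738760029225909443299921194745346264175673806517289887612735370814936035977005958557128906250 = 86813.27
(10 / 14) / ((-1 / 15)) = -75 / 7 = -10.71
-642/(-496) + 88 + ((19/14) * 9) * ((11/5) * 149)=4093.14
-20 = -20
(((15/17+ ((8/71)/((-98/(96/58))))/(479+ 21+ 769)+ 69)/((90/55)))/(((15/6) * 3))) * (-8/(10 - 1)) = -4461613006048/881491224915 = -5.06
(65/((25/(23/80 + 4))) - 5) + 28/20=3019/400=7.55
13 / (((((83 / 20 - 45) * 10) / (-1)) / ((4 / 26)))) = 4 / 817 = 0.00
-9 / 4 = -2.25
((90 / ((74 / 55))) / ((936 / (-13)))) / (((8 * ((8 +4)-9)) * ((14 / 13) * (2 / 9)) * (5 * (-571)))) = 0.00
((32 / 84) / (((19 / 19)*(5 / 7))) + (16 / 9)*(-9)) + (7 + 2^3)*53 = 11693 / 15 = 779.53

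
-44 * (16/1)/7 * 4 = -2816/7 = -402.29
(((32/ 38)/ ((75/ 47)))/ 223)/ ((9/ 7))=5264/ 2859975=0.00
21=21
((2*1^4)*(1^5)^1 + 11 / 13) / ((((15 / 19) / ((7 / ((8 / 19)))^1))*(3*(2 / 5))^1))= 93499 / 1872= 49.95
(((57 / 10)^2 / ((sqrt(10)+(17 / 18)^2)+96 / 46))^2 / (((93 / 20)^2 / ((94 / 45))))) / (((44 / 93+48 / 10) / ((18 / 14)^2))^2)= 2631424776142544757650388654 / 17636987042277818269845245-830647509891667678509504624* sqrt(10) / 17636987042277818269845245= 0.27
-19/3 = -6.33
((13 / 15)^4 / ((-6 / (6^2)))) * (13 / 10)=-371293 / 84375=-4.40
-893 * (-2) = 1786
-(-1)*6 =6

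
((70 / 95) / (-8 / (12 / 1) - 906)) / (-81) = 0.00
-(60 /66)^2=-100 /121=-0.83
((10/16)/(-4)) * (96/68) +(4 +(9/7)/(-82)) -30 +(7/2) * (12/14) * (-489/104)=-20470195/507416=-40.34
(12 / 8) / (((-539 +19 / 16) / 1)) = -24 / 8605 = -0.00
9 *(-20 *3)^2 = 32400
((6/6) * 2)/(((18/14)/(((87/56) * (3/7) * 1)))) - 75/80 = 11/112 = 0.10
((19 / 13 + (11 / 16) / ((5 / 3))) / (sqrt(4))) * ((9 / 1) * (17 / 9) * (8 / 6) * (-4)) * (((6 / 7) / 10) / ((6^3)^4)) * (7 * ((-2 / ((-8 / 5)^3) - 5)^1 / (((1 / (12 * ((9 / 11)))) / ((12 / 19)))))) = 231931 / 354018263040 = 0.00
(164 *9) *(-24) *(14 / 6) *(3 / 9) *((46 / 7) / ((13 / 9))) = -1629504 / 13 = -125346.46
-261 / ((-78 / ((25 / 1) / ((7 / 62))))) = 67425 / 91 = 740.93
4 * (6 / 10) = 12 / 5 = 2.40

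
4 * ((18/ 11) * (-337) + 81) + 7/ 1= -20623/ 11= -1874.82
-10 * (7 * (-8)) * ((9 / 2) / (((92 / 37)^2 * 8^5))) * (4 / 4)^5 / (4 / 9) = 0.03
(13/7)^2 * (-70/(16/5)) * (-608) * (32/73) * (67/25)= 27537536/511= 53889.50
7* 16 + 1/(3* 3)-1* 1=1000/9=111.11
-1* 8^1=-8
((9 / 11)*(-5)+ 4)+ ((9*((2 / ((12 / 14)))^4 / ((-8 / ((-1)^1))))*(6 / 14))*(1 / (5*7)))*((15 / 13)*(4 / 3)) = 461 / 858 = 0.54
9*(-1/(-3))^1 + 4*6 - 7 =20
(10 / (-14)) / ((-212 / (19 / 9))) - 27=-360517 / 13356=-26.99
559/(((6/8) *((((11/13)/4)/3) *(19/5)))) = 581360/209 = 2781.63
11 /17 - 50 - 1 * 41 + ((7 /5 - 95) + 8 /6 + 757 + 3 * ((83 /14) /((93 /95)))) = 65577353 /110670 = 592.55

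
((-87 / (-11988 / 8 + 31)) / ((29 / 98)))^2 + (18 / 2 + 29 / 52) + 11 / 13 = 4678274413 / 447939700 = 10.44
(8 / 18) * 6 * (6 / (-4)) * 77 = -308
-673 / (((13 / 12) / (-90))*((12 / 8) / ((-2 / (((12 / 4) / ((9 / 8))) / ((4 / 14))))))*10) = -72684 / 91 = -798.73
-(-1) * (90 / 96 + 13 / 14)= 209 / 112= 1.87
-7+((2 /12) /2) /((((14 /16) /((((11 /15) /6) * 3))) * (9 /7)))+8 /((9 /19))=4016 /405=9.92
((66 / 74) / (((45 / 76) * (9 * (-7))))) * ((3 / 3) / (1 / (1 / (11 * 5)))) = -76 / 174825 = -0.00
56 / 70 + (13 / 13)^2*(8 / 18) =56 / 45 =1.24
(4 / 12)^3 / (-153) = -1 / 4131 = -0.00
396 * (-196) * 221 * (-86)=1475169696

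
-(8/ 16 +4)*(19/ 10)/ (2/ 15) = -513/ 8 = -64.12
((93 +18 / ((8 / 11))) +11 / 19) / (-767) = -8993 / 58292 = -0.15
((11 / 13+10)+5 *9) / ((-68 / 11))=-3993 / 442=-9.03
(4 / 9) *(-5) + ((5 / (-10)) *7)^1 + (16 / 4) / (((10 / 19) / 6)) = 3589 / 90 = 39.88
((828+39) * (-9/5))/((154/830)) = -647649/77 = -8411.03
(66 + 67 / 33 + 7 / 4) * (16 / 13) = 36844 / 429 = 85.88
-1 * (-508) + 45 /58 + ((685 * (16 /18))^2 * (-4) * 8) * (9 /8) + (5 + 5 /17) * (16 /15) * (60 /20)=-118435232387 /8874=-13346318.73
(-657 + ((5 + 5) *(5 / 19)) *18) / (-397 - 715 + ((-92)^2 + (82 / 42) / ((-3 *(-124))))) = -90486396 / 1091243435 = -0.08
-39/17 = -2.29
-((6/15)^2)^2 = -0.03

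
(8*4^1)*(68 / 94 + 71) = 107872 / 47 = 2295.15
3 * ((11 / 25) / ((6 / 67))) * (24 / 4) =2211 / 25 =88.44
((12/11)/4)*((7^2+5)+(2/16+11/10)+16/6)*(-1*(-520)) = 90311/11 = 8210.09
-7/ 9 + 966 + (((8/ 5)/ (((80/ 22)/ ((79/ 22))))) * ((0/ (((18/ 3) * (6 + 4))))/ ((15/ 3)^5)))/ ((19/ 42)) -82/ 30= 43312/ 45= 962.49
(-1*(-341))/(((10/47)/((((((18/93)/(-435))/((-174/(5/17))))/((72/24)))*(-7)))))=-3619/1286730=-0.00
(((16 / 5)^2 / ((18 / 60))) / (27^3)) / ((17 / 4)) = 2048 / 5019165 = 0.00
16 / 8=2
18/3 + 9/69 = 141/23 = 6.13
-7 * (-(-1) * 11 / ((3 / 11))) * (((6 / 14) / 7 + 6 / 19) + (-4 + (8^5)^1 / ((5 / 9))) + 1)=-11073551434 / 665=-16651957.04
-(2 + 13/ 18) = -49/ 18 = -2.72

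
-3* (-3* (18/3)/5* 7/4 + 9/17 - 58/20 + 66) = -14619/85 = -171.99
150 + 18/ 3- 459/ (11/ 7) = -1497/ 11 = -136.09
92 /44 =23 /11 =2.09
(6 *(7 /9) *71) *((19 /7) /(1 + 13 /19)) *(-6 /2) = -25631 /16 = -1601.94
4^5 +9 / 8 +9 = 8273 / 8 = 1034.12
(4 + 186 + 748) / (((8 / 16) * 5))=375.20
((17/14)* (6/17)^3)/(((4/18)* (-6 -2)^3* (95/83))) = -20169/49199360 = -0.00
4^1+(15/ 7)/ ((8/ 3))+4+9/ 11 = 5927/ 616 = 9.62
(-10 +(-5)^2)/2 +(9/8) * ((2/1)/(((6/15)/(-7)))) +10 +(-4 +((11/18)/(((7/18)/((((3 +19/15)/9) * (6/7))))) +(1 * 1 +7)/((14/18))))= -263731/17640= -14.95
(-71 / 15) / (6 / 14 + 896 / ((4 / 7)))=-497 / 164685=-0.00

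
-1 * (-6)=6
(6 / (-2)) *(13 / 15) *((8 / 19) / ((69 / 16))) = -1664 / 6555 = -0.25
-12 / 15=-0.80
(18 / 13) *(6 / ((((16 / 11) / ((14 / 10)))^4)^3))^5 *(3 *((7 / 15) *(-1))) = -2368047084899230267512845302617640057998827138548843917970869745934933507273680897250342901393684302164686951532547709 / 1556440783691918371770196199449532764612781920967720960000000000000000000000000000000000000000000000000000000000000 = -1521.45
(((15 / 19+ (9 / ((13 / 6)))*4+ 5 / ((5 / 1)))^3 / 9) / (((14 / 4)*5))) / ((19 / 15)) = 187896326672 / 6012619977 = 31.25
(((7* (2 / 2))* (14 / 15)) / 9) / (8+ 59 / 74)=0.08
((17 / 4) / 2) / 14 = 17 / 112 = 0.15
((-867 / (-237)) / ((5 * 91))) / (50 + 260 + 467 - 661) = 289 / 4169620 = 0.00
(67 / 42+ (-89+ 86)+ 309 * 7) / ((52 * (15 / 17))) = 1543379 / 32760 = 47.11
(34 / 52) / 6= 17 / 156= 0.11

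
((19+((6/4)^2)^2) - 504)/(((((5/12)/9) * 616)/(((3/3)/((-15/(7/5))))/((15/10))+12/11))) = -4189443/242000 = -17.31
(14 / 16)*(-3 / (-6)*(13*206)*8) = 9373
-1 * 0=0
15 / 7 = 2.14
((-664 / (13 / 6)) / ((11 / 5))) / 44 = -4980 / 1573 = -3.17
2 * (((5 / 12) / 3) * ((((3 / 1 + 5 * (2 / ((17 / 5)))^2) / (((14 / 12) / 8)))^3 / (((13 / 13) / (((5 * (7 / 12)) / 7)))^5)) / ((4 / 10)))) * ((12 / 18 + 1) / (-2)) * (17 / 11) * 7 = -997850727734375 / 371937220578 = -2682.85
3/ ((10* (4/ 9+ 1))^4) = 19683/ 285610000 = 0.00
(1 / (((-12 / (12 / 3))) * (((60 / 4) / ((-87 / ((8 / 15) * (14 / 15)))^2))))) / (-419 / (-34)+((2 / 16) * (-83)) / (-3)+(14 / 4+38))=-11.85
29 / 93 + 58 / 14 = 2900 / 651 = 4.45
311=311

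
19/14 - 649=-9067/14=-647.64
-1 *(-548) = 548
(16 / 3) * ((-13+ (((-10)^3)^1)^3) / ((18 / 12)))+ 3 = -32000000389 / 9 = -3555555598.78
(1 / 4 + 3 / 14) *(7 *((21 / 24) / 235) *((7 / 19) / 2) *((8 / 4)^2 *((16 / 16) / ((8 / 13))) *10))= 8281 / 57152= 0.14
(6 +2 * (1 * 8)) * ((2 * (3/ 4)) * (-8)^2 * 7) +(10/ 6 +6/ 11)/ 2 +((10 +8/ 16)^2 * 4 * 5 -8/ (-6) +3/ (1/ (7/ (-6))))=560602/ 33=16987.94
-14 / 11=-1.27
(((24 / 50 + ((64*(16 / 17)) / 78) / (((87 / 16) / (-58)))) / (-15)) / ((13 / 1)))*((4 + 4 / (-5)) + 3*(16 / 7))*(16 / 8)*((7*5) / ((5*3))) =271555328 / 145445625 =1.87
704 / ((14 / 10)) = 3520 / 7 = 502.86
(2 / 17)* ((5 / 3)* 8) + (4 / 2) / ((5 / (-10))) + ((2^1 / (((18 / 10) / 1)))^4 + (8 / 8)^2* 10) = 1014182 / 111537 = 9.09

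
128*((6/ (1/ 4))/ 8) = 384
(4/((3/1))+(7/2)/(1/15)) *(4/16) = 323/24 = 13.46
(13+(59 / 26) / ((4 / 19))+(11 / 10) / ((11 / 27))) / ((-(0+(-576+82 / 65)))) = 13769 / 298864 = 0.05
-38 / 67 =-0.57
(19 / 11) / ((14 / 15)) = 285 / 154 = 1.85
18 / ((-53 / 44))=-14.94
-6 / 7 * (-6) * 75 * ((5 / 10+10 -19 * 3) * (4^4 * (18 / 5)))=-115706880 / 7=-16529554.29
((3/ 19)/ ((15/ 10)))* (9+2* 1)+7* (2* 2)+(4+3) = 687/ 19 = 36.16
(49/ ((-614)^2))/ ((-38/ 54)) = -1323/ 7162924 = -0.00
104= 104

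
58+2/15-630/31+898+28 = 448172/465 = 963.81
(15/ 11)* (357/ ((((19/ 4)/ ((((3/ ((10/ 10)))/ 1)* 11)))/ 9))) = 578340/ 19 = 30438.95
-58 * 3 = -174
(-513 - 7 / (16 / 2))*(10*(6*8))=-246660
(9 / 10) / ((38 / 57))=1.35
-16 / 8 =-2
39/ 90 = 13/ 30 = 0.43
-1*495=-495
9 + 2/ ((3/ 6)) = 13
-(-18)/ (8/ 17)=153/ 4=38.25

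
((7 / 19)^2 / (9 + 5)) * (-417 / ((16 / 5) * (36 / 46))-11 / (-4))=-110047 / 69312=-1.59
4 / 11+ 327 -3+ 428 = 8276 / 11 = 752.36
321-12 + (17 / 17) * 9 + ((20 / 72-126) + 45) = 237.28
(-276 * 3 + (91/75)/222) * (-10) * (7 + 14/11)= 1254535919/18315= 68497.73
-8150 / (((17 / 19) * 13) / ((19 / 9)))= -2942150 / 1989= -1479.21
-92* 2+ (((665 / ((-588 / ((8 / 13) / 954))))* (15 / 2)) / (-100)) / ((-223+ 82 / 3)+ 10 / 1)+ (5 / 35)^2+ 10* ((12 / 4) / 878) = -36444772739587 / 198128184072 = -183.95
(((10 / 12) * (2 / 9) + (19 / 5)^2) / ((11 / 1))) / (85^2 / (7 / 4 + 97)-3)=0.02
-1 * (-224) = 224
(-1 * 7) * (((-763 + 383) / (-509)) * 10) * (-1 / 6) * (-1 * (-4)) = 53200 / 1527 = 34.84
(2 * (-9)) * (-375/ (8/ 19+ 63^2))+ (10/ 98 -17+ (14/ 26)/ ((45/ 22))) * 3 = -34736914696/ 720628545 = -48.20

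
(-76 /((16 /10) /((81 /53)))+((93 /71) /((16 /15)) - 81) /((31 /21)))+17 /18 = -2111327789 /16798032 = -125.69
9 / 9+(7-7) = 1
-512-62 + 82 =-492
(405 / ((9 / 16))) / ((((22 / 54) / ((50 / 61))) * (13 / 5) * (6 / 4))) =3240000 / 8723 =371.43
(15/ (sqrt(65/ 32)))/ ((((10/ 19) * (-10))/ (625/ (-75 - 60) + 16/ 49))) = 108167 * sqrt(130)/ 143325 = 8.60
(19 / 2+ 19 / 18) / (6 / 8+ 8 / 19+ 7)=1.29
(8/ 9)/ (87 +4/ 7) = 56/ 5517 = 0.01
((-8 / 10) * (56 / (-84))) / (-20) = -2 / 75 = -0.03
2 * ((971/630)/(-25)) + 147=1156654/7875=146.88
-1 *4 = -4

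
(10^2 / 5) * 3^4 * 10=16200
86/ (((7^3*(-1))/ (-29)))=2494/ 343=7.27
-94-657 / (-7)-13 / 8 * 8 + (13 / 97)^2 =-864445 / 65863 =-13.12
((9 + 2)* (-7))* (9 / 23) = -693 / 23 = -30.13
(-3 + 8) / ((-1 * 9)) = -0.56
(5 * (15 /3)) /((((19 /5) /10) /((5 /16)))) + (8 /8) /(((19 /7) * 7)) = 20.61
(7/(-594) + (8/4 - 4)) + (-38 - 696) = -437191/594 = -736.01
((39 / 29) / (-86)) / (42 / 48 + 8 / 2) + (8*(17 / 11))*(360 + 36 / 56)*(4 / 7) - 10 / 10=2546.92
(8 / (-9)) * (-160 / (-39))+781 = 272851 / 351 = 777.35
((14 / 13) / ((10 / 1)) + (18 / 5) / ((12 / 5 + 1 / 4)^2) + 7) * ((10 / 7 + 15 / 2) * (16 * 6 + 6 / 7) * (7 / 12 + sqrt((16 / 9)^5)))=3054720691675 / 96623982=31614.52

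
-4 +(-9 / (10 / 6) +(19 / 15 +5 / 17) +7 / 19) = -36196 / 4845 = -7.47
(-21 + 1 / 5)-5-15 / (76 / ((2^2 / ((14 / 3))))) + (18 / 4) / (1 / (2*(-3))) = -70449 / 1330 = -52.97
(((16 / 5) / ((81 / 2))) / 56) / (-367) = -4 / 1040445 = -0.00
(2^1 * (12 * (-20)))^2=230400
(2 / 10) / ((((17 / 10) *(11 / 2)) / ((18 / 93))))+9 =52197 / 5797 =9.00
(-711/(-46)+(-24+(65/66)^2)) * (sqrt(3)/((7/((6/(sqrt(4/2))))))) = -108397 * sqrt(6)/33396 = -7.95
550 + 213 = 763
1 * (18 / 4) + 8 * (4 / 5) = 109 / 10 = 10.90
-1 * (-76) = 76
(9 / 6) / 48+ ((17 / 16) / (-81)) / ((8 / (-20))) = 83 / 1296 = 0.06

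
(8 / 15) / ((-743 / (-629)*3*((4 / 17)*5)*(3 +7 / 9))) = 629 / 18575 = 0.03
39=39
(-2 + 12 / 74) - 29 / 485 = -34053 / 17945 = -1.90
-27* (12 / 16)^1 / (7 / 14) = -81 / 2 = -40.50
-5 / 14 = -0.36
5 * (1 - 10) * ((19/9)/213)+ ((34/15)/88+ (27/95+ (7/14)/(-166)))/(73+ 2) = -1224631997/2771183250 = -0.44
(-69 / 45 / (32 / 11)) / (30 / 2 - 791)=0.00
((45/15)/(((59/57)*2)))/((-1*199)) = -171/23482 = -0.01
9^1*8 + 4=76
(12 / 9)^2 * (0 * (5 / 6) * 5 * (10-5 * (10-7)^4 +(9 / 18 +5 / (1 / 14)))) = 0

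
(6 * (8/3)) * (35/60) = 28/3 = 9.33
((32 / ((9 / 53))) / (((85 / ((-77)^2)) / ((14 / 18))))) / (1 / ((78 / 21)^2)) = 971082112 / 6885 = 141043.15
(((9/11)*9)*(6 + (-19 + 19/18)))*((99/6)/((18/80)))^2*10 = -4730000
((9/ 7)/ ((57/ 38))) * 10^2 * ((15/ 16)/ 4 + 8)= 39525/ 56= 705.80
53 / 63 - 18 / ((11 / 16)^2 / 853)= -247622899 / 7623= -32483.65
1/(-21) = -1/21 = -0.05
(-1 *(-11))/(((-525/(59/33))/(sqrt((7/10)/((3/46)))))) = -59 *sqrt(2415)/23625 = -0.12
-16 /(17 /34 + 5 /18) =-144 /7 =-20.57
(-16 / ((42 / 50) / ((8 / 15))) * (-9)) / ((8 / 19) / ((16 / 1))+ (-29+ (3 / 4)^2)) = -194560 / 60459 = -3.22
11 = 11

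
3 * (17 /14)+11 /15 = 919 /210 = 4.38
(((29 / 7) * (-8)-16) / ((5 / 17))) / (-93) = 5848 / 3255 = 1.80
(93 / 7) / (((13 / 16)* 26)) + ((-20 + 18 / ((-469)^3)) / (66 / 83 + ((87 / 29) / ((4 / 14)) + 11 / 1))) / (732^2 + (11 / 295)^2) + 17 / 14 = 853194620150274568556619 / 462889315480066707400714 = 1.84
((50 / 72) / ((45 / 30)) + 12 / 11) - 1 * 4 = -1453 / 594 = -2.45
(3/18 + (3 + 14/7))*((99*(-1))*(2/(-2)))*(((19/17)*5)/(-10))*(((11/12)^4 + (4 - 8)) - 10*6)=8503447777/470016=18091.83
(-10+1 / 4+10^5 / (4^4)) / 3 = 3047 / 24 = 126.96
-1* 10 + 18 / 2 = -1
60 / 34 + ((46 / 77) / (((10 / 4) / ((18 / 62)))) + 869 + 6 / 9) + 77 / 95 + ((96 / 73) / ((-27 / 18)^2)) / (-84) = 2209318538864 / 2532738285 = 872.30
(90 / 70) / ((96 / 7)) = 3 / 32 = 0.09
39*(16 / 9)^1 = 208 / 3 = 69.33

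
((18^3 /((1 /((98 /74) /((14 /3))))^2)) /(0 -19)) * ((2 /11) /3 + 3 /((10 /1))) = -12752397 /1430605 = -8.91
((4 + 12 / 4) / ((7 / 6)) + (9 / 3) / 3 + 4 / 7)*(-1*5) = -265 / 7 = -37.86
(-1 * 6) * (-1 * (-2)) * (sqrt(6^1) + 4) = -48 - 12 * sqrt(6) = -77.39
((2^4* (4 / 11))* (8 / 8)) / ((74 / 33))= 96 / 37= 2.59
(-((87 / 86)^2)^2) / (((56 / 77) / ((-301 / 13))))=4411311597 / 132299648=33.34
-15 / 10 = -3 / 2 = -1.50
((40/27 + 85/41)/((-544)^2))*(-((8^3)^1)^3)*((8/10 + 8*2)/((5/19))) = -54877749248/533205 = -102920.55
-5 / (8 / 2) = -5 / 4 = -1.25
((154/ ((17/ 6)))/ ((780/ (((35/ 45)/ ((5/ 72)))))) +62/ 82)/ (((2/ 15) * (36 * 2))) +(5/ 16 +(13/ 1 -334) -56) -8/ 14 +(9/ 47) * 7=-375.76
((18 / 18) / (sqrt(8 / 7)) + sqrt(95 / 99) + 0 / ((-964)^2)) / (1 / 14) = 7*sqrt(14) / 2 + 14*sqrt(1045) / 33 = 26.81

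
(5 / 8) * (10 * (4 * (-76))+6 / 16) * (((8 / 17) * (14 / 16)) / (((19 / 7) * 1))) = -5957665 / 20672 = -288.20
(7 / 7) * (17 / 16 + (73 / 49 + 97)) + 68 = 131361 / 784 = 167.55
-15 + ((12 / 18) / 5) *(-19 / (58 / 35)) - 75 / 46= -72673 / 4002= -18.16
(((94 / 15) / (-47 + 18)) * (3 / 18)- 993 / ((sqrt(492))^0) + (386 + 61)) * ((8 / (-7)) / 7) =5700616 / 63945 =89.15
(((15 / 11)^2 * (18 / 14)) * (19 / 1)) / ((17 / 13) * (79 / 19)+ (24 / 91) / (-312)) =123543225 / 14785474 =8.36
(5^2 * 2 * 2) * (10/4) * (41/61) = 10250/61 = 168.03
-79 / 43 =-1.84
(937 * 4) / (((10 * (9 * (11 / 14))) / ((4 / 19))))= 104944 / 9405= 11.16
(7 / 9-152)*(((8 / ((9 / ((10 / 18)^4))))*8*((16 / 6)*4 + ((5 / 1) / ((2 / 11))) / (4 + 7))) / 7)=-2150380000 / 11160261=-192.68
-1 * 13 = -13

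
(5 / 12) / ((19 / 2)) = 5 / 114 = 0.04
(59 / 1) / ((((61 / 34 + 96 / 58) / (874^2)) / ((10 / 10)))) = 2338827496 / 179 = 13066075.40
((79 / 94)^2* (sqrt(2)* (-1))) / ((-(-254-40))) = -6241* sqrt(2) / 2597784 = -0.00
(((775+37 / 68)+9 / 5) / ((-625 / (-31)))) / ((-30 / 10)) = -2731069 / 212500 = -12.85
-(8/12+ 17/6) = -7/2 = -3.50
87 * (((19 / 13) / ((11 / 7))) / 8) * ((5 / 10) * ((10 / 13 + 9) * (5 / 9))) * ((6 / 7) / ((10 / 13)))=69977 / 2288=30.58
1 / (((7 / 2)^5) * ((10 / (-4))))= -64 / 84035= -0.00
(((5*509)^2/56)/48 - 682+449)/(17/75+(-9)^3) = -146268025/48973568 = -2.99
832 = 832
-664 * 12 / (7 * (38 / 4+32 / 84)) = -576 / 5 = -115.20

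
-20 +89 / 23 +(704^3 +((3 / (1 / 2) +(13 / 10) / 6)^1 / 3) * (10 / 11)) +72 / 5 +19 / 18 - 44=1324127192488 / 3795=348913621.21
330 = 330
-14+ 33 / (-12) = -67 / 4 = -16.75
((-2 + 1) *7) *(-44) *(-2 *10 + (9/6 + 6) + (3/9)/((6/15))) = -3593.33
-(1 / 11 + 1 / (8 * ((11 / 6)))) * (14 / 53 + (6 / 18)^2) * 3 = -1253 / 6996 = -0.18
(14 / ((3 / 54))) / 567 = 4 / 9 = 0.44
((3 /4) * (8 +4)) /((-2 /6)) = -27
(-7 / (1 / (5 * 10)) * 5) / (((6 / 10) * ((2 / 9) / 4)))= -52500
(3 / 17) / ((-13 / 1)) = -3 / 221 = -0.01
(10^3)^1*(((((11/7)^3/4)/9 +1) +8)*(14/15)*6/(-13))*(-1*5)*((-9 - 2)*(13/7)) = -1237093000/3087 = -400742.79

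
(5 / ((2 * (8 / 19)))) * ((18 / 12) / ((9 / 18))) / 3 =95 / 16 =5.94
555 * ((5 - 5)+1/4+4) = 9435/4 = 2358.75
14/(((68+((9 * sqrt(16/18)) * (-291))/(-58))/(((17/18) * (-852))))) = -966362824/3546789+142602222 * sqrt(2)/1182263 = -101.88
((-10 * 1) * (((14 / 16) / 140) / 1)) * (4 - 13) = 9 / 16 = 0.56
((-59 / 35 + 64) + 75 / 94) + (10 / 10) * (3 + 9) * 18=918279 / 3290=279.11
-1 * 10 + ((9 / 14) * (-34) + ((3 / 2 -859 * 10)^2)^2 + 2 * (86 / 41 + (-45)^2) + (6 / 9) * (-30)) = 24984528577959897903 / 4592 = 5440881658963392.40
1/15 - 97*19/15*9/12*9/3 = -16583/60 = -276.38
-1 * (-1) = 1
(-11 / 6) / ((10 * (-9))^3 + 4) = 11 / 4373976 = 0.00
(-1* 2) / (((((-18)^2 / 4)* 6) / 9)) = -1 / 27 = -0.04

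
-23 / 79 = -0.29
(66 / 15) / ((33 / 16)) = 2.13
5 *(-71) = -355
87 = 87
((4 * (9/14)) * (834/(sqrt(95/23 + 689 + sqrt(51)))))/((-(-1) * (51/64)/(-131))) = -41953536 * sqrt(23)/(119 * sqrt(23 * sqrt(51) + 15942)) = -13322.58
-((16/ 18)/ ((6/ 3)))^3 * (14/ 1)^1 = -896/ 729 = -1.23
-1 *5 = -5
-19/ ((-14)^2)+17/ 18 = 0.85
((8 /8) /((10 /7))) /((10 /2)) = 7 /50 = 0.14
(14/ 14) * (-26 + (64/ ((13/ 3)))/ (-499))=-168854/ 6487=-26.03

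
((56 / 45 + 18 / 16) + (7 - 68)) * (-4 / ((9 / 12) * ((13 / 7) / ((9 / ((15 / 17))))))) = 5023466 / 2925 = 1717.42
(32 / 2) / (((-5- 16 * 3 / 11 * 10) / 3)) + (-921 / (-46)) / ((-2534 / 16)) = -17357388 / 15590435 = -1.11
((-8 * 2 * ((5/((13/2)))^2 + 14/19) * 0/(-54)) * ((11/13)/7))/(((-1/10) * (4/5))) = 0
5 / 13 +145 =1890 / 13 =145.38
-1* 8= -8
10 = 10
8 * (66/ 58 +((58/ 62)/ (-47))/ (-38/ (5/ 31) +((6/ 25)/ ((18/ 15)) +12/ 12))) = 112710274/ 12380129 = 9.10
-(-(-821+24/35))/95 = -28711/3325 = -8.63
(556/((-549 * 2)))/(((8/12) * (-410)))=139/75030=0.00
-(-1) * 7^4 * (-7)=-16807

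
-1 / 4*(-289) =289 / 4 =72.25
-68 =-68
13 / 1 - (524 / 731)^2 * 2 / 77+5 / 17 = 546447914 / 41145797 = 13.28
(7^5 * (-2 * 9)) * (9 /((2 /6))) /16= -4084101 /8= -510512.62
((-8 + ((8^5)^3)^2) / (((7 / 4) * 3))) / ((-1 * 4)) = -58949525680256203566624960.00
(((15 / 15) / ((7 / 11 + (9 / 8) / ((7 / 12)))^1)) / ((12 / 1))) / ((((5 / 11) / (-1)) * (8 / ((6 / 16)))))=-847 / 252800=-0.00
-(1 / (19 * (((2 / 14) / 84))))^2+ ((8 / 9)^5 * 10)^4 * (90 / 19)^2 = 57948799211616911153104 / 2851798070642983299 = 20320.09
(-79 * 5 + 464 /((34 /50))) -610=-5485 /17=-322.65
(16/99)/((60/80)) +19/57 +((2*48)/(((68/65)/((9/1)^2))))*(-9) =-337757509/5049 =-66895.92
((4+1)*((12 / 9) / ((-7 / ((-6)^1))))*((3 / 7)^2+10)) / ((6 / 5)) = 49900 / 1029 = 48.49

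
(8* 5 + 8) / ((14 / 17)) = 408 / 7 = 58.29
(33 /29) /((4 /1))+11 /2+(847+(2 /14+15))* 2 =1404817 /812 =1730.07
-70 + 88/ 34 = -1146/ 17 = -67.41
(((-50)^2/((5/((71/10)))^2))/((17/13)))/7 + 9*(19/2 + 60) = 279935/238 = 1176.20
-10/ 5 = -2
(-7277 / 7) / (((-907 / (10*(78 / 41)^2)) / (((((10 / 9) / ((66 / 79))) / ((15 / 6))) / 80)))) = 97155227 / 352198077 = 0.28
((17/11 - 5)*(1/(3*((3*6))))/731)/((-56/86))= 19/141372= 0.00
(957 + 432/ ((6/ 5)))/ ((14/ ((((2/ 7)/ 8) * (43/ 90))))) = 18877/ 11760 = 1.61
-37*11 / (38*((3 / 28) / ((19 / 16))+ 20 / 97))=-276353 / 7648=-36.13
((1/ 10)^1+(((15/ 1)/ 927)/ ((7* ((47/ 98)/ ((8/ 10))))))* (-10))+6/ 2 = 444613/ 145230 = 3.06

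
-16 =-16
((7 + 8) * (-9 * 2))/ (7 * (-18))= 15/ 7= 2.14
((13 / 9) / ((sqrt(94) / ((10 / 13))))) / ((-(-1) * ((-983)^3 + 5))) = -0.00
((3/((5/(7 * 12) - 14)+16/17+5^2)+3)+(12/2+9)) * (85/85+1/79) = 25020000/1353823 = 18.48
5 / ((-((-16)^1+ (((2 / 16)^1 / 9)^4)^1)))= 26873856 / 85996339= 0.31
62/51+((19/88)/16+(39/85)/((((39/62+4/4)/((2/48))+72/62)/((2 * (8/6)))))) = 452237/359040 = 1.26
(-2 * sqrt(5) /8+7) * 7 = 49- 7 * sqrt(5) /4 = 45.09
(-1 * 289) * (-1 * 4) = 1156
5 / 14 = 0.36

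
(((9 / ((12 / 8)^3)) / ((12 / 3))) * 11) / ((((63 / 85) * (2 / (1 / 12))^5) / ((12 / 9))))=935 / 564350976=0.00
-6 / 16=-3 / 8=-0.38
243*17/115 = 4131/115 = 35.92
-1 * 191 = -191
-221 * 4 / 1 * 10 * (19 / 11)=-15269.09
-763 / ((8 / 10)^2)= -19075 / 16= -1192.19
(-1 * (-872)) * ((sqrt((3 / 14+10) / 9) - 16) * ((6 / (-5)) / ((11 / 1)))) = 83712 / 55 - 872 * sqrt(2002) / 385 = 1420.69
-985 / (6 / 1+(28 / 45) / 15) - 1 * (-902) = 3013481 / 4078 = 738.96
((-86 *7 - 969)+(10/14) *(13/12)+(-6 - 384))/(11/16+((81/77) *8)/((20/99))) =-3293180/71139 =-46.29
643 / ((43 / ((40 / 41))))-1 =23957 / 1763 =13.59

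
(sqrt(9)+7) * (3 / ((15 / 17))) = 34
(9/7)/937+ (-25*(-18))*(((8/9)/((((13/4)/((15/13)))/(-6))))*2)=-1888990479/1108471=-1704.14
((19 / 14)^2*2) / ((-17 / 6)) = -1083 / 833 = -1.30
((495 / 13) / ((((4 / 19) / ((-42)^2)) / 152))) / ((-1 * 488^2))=-78804495 / 386984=-203.64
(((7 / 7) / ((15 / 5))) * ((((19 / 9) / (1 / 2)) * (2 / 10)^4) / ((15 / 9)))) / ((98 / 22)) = 418 / 1378125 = 0.00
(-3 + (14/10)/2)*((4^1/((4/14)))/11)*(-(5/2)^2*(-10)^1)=-4025/22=-182.95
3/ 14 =0.21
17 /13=1.31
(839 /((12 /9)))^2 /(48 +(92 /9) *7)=57017601 /17216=3311.90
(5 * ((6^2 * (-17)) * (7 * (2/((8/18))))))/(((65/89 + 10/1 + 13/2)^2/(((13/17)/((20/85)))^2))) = -64516188555/18812978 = -3429.34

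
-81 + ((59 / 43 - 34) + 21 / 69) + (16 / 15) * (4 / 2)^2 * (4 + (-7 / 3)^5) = -282162565 / 720981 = -391.36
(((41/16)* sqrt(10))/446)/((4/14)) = 287* sqrt(10)/14272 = 0.06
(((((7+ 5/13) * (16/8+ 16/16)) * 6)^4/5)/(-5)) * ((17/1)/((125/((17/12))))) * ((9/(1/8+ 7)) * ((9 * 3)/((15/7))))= -324670881722793984/8479046875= -38290964.36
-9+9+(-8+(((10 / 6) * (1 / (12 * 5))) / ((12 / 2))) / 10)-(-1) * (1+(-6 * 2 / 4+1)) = -19439 / 2160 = -9.00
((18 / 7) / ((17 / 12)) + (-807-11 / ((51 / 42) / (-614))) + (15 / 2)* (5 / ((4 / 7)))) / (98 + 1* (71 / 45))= 206598375 / 4265912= 48.43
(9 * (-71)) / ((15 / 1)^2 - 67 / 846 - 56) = -540594 / 142907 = -3.78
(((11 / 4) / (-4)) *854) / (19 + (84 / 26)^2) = -793793 / 39800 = -19.94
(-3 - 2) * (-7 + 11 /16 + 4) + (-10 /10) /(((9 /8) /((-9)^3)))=659.56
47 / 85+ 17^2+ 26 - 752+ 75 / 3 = -34973 / 85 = -411.45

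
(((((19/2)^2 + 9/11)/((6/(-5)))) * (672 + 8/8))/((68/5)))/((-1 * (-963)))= -67417775/17287776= -3.90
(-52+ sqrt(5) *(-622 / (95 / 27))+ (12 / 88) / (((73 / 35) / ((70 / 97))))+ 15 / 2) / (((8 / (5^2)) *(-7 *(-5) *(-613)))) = 34624745 / 5347684496+ 8397 *sqrt(5) / 326116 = 0.06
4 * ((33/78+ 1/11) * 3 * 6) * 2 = 10584/143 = 74.01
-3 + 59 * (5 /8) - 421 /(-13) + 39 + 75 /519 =1896431 /17992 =105.40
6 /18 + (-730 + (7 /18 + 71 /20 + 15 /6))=-130181 /180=-723.23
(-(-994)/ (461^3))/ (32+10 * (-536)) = -0.00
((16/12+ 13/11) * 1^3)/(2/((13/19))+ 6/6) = 1079/1683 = 0.64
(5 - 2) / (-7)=-3 / 7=-0.43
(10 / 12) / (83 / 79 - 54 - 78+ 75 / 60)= -0.01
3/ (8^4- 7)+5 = 6816/ 1363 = 5.00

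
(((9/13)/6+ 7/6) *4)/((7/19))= 3800/273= 13.92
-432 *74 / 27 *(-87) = 103008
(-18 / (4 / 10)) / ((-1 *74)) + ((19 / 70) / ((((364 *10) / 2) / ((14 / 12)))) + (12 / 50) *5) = 7306183 / 4040400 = 1.81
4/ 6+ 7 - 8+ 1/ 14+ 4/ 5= 113/ 210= 0.54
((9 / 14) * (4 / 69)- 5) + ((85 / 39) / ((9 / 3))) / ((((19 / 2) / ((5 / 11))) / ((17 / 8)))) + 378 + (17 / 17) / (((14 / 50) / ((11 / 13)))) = 5923243433 / 15747732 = 376.13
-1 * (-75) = 75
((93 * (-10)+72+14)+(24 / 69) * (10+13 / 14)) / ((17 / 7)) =-135272 / 391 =-345.96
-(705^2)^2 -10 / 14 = -1729236954380 / 7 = -247033850625.71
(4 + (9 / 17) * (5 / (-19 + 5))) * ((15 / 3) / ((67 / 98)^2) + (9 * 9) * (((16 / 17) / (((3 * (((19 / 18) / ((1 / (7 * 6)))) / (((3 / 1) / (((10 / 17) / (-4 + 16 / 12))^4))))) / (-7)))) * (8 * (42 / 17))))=-346977203148314 / 906216875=-382885.39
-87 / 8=-10.88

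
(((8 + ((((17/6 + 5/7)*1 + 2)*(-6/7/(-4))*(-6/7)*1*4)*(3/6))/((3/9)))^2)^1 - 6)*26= -7469410/117649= -63.49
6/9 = 0.67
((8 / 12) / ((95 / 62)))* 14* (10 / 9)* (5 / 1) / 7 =2480 / 513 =4.83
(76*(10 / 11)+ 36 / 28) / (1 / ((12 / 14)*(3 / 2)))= 48771 / 539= 90.48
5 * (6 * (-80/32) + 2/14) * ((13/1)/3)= -6760/21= -321.90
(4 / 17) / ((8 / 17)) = 1 / 2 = 0.50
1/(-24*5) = -1/120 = -0.01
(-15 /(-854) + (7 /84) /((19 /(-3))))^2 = 20449 /1053132304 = 0.00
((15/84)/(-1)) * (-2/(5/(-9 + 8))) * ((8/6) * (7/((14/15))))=-5/7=-0.71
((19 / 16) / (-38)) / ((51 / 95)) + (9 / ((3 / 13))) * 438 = 27877729 / 1632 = 17081.94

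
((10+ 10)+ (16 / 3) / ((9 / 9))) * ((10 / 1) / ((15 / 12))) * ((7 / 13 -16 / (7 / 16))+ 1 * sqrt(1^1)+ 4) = -1716992 / 273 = -6289.35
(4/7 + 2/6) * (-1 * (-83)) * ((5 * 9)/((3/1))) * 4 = 31540/7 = 4505.71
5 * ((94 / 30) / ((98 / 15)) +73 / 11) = 38355 / 1078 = 35.58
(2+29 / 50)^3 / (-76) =-2146689 / 9500000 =-0.23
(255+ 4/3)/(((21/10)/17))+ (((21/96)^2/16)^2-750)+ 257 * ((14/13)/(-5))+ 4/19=26523402682662349/20885620654080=1269.94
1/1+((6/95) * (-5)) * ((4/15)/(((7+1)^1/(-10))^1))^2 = 55/57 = 0.96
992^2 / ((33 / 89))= 87581696 / 33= 2653990.79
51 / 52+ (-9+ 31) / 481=1975 / 1924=1.03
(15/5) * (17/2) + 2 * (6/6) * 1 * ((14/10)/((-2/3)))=213/10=21.30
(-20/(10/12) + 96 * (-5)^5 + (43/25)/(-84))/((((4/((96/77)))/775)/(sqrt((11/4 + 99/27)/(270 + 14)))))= -1775596703 * sqrt(16401)/20874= -10893659.97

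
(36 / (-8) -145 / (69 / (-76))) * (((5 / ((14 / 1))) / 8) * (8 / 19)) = 107095 / 36708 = 2.92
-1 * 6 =-6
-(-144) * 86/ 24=516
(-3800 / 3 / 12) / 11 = -950 / 99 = -9.60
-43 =-43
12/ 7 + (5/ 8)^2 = 943/ 448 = 2.10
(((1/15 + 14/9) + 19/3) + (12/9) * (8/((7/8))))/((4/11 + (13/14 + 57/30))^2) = 26875310/13593969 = 1.98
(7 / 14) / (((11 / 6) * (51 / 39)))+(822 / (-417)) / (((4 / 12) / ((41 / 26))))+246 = 80044950 / 337909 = 236.88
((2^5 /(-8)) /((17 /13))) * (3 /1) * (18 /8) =-351 /17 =-20.65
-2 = -2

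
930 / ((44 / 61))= 28365 / 22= 1289.32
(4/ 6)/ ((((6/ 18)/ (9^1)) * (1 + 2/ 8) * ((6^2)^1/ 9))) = 18/ 5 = 3.60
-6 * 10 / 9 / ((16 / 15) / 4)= -25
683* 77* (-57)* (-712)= 2134353144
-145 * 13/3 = -1885/3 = -628.33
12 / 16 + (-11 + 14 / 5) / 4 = -13 / 10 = -1.30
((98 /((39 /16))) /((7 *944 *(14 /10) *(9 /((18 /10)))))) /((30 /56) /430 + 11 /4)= 4816 /15244125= 0.00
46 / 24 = 23 / 12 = 1.92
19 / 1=19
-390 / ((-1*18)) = 65 / 3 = 21.67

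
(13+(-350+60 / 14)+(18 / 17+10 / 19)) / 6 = -249561 / 4522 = -55.19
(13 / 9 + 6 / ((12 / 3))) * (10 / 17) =265 / 153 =1.73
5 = 5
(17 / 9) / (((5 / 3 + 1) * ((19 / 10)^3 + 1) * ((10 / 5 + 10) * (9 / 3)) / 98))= 104125 / 424386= 0.25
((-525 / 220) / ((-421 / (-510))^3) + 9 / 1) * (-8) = -31241111112 / 820803071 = -38.06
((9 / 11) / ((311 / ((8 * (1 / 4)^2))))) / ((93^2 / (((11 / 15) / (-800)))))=-1 / 7172904000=-0.00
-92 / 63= -1.46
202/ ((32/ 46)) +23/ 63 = 290.74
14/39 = 0.36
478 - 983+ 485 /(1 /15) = 6770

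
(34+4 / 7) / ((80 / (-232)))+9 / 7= -3464 / 35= -98.97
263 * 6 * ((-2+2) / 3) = 0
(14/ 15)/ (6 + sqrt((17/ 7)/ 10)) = 0.14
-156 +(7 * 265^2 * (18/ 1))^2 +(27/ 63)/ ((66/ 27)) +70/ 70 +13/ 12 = 72343007095447943/ 924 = 78293297722346.26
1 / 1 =1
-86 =-86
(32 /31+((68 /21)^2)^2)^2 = 447622614344418304 /36347767845921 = 12315.00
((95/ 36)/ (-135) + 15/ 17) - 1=-0.14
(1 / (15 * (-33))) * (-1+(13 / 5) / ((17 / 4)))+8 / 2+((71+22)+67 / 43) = 5403493 / 54825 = 98.56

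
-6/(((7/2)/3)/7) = -36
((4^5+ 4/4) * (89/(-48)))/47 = -91225/2256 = -40.44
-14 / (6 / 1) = -7 / 3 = -2.33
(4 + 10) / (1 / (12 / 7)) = 24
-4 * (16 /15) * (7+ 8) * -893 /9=57152 /9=6350.22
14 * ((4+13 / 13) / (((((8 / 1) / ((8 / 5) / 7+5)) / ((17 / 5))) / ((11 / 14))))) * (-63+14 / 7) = -2087481 / 280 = -7455.29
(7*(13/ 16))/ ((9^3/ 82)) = 3731/ 5832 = 0.64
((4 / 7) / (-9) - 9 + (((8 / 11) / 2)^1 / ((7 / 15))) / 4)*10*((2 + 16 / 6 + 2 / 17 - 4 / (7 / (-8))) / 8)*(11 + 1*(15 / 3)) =-58650400 / 35343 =-1659.46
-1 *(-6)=6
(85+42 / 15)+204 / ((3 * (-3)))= 65.13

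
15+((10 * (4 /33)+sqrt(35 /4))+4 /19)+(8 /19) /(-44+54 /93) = sqrt(35) /2+6925789 /421971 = 19.37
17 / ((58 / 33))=561 / 58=9.67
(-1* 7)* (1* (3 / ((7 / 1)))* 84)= -252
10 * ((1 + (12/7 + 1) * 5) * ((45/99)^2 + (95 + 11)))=15475.82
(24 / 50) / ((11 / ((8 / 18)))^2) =64 / 81675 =0.00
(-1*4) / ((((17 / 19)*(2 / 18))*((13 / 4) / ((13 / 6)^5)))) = -542659 / 918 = -591.13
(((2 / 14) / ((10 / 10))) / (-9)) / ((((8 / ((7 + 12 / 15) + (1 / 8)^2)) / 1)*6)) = -2501 / 967680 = -0.00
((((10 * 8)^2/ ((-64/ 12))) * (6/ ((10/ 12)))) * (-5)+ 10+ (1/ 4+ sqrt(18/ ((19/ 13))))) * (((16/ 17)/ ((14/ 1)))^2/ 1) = 192 * sqrt(494)/ 269059+ 2765456/ 14161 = 195.30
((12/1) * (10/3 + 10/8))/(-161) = -55/161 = -0.34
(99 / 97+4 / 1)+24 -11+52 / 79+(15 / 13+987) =1006.83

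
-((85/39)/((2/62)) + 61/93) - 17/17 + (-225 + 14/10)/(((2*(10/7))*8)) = -79.00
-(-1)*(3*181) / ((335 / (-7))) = -3801 / 335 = -11.35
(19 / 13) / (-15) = -19 / 195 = -0.10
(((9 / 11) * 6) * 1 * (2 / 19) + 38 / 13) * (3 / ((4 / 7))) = 98133 / 5434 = 18.06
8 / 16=1 / 2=0.50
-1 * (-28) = 28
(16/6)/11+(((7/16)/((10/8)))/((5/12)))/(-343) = 9701/40425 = 0.24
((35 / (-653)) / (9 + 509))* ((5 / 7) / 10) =-5 / 676508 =-0.00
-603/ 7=-86.14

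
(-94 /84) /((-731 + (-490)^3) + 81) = 47 /4941285300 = 0.00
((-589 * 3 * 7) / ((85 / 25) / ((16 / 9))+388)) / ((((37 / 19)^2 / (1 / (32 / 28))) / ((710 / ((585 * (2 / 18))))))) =-44384177460 / 555141821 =-79.95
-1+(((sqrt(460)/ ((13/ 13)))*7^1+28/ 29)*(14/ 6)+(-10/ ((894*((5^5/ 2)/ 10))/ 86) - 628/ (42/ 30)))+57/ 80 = -27017359129/ 60494000+98*sqrt(115)/ 3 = -96.30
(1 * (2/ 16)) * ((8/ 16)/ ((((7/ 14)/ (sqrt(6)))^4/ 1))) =36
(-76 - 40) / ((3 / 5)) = -193.33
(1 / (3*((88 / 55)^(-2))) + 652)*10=97928 / 15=6528.53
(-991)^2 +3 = 982084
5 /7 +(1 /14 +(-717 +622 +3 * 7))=-1025 /14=-73.21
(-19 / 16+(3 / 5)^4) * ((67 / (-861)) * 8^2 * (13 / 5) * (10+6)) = 589715776 / 2690625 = 219.17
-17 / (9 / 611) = -1154.11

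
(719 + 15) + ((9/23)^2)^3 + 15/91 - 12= 9728522878544/13471265899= 722.17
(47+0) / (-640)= -47 / 640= -0.07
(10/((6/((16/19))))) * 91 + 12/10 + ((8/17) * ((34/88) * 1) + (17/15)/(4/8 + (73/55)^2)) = 5559443606/42896205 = 129.60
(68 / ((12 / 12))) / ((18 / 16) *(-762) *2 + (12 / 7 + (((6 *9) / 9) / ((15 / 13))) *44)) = -4760 / 103879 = -0.05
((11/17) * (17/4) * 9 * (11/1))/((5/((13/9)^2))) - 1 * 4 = 19729/180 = 109.61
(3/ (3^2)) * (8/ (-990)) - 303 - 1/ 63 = -3149878/ 10395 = -303.02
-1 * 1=-1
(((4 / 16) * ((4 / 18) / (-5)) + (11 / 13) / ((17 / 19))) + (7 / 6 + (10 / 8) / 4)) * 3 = 384077 / 53040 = 7.24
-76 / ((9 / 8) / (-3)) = 608 / 3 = 202.67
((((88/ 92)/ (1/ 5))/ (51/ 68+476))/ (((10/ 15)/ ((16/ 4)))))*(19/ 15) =3344/ 43861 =0.08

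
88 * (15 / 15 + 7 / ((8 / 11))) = 935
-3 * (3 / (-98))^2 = -27 / 9604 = -0.00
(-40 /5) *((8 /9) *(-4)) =256 /9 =28.44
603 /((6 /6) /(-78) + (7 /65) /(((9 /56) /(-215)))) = -141102 /33715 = -4.19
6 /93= 0.06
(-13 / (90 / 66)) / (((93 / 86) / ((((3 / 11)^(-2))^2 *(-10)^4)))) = -360110036000 / 22599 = -15934777.47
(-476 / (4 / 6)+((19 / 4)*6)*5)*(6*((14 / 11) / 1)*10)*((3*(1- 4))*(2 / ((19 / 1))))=8641080 / 209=41344.88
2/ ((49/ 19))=38/ 49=0.78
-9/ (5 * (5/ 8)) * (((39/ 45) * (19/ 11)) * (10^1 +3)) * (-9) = 504.42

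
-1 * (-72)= 72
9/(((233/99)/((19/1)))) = 16929/233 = 72.66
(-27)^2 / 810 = 9 / 10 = 0.90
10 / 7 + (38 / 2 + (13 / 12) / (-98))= 24011 / 1176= 20.42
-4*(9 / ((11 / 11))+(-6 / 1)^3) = 828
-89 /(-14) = 89 /14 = 6.36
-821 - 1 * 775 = -1596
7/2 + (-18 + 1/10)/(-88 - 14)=3749/1020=3.68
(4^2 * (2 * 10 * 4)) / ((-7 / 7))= -1280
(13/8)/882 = 13/7056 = 0.00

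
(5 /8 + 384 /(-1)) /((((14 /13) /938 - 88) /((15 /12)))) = 13356785 /2452704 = 5.45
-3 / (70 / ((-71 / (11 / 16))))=1704 / 385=4.43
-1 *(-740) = 740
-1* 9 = -9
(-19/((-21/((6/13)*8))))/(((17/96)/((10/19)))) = 15360/1547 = 9.93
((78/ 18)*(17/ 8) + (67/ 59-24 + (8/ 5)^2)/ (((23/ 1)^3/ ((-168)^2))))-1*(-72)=34.11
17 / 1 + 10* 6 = 77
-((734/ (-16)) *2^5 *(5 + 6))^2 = -260757904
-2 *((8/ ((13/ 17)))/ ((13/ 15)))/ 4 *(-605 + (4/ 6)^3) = 5551180/ 1521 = 3649.69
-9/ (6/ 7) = -21/ 2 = -10.50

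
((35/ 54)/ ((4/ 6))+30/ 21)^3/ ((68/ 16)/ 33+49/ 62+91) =75512787625/ 501604950672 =0.15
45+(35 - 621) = -541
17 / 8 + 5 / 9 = 193 / 72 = 2.68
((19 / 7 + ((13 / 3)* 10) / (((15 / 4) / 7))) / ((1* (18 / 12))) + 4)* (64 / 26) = 361280 / 2457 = 147.04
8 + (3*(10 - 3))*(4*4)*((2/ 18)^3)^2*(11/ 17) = 24093224/ 3011499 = 8.00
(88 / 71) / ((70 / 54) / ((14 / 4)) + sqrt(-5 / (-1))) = -4752 / 50339 + 64152 * sqrt(5) / 251695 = 0.48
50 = 50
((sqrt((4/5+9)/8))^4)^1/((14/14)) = 2401/1600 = 1.50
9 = 9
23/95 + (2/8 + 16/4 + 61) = 24887/380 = 65.49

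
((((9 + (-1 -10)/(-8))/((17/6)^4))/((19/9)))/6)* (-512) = -10326528/1586899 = -6.51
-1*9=-9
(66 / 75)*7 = 154 / 25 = 6.16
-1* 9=-9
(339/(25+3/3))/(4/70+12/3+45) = 11865/44642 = 0.27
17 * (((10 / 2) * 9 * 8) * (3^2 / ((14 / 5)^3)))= 860625 / 343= 2509.11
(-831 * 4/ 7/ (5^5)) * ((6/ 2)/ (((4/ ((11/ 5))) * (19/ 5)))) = -27423/ 415625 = -0.07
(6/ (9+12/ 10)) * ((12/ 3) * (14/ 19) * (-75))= -42000/ 323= -130.03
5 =5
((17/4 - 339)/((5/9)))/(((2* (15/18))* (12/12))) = -36153/100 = -361.53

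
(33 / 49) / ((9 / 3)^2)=11 / 147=0.07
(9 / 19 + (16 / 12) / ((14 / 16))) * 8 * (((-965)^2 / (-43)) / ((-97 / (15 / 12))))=7421863250 / 1664229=4459.64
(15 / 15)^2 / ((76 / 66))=33 / 38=0.87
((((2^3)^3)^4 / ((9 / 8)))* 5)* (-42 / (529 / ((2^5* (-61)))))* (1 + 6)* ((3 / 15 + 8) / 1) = 4311809615114272768 / 1587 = 2716956279215042.70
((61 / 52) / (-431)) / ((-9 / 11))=0.00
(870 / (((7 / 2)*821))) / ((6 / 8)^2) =9280 / 17241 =0.54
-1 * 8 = -8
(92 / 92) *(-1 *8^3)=-512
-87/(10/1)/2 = -87/20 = -4.35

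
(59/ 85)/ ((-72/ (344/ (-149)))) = 2537/ 113985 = 0.02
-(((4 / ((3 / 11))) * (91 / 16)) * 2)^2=-1002001 / 36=-27833.36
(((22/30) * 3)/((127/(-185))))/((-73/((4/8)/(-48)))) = -407/890016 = -0.00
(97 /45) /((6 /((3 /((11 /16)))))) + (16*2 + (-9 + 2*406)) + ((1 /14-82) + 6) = 5271229 /6930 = 760.64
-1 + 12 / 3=3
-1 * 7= -7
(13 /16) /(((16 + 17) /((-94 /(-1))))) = 611 /264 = 2.31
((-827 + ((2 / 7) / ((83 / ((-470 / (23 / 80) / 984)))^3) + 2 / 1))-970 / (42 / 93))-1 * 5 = -269857827226475631835 / 90621481848491601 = -2977.86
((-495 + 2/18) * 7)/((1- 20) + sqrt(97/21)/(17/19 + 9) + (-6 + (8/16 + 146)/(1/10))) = -3702569579520/1539075651383 + 111367816 * sqrt(2037)/13851680862447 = -2.41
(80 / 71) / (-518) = -0.00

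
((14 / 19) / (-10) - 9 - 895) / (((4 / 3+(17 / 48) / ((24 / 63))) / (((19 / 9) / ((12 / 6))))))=-1832256 / 4345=-421.69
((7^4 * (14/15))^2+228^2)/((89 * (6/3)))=570798698/20025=28504.30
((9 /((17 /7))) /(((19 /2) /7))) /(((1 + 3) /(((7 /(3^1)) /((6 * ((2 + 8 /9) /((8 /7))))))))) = 441 /4199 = 0.11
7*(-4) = -28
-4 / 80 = -0.05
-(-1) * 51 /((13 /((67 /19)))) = 3417 /247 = 13.83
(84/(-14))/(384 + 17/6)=-36/2321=-0.02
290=290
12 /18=2 /3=0.67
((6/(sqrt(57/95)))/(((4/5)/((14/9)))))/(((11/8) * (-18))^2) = 560 * sqrt(15)/88209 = 0.02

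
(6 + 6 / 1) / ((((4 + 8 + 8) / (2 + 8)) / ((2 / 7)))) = 12 / 7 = 1.71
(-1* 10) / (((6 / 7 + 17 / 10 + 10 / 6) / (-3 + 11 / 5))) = 1680 / 887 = 1.89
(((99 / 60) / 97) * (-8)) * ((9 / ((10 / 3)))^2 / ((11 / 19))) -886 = -21527053 / 24250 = -887.71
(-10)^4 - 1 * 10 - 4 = 9986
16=16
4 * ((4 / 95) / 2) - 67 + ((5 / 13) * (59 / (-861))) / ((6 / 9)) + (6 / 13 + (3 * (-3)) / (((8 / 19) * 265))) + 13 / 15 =-29624617333 / 450854040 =-65.71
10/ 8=5/ 4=1.25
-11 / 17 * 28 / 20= -77 / 85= -0.91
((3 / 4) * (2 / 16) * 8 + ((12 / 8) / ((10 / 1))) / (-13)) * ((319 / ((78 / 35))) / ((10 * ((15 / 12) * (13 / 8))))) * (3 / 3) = 285824 / 54925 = 5.20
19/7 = 2.71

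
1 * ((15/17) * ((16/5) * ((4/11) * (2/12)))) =32/187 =0.17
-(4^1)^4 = -256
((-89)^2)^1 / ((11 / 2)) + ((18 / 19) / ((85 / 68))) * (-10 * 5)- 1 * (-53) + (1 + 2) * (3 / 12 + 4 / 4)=1219755 / 836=1459.04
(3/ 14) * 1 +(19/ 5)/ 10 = 104/ 175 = 0.59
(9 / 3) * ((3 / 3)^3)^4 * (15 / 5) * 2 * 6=108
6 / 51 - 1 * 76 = -1290 / 17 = -75.88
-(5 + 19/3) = -34/3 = -11.33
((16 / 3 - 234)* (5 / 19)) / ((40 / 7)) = -2401 / 228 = -10.53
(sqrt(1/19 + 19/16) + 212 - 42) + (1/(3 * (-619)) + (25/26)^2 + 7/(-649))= sqrt(7163)/76 + 139244799137/814710468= 172.03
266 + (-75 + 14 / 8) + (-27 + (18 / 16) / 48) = 21219 / 128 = 165.77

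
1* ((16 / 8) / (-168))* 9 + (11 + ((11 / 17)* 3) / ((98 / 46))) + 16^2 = 892323 / 3332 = 267.80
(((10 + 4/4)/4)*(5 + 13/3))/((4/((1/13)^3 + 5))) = 140987/4394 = 32.09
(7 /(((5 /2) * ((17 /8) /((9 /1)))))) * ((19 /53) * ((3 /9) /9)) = 2128 /13515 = 0.16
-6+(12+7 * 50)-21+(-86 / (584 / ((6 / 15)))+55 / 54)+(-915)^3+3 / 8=-60396212868379 / 78840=-766060538.67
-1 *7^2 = -49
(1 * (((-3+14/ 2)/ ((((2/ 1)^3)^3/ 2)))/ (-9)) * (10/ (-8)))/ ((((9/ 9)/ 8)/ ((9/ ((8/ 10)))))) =25/ 128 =0.20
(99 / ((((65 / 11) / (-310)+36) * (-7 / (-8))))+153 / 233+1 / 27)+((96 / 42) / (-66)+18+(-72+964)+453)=1366.80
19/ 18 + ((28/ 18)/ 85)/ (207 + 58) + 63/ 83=61067599/ 33652350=1.81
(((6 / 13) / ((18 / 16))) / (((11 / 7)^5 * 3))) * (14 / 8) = 470596 / 18842967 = 0.02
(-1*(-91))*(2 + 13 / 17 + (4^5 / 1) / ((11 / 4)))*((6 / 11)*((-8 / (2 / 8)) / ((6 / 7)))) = -1429917216 / 2057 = -695146.92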